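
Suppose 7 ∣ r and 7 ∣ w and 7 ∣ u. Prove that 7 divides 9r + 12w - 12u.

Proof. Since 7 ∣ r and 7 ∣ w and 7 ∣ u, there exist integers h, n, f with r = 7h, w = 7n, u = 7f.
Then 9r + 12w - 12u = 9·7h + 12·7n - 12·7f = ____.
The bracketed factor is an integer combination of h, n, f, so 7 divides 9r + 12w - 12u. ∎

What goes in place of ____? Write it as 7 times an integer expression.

Pull the common 7 out of every term: 9·7h + 12·7n - 12·7f = 7(-12f + 9h + 12n).
-12f + 9h + 12n is an integer, which exhibits the divisibility.

7(-12f + 9h + 12n)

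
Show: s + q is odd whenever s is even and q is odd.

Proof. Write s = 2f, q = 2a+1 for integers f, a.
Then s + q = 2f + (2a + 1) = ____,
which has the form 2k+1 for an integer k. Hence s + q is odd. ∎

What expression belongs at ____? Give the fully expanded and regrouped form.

2(a + f) + 1

Expanding: 2f + (2a + 1) = 2a + 2f + 1.
Every term except the constant is even, so this is 2(a + f) + 1,
and a + f ∈ ℤ gives the required form.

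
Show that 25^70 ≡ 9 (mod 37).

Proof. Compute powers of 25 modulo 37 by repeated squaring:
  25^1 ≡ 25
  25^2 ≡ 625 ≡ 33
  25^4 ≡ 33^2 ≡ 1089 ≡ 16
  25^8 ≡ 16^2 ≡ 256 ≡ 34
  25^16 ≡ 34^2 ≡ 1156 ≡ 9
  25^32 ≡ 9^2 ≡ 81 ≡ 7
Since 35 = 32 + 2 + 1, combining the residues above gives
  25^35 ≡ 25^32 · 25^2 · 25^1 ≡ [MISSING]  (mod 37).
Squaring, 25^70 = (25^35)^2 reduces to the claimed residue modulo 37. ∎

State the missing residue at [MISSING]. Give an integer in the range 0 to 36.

25^32 · 25^2 · 25^1 ≡ 7 · 33 · 25 = 5775.
5775 mod 37 = 3, so 25^35 ≡ 3 (mod 37).

3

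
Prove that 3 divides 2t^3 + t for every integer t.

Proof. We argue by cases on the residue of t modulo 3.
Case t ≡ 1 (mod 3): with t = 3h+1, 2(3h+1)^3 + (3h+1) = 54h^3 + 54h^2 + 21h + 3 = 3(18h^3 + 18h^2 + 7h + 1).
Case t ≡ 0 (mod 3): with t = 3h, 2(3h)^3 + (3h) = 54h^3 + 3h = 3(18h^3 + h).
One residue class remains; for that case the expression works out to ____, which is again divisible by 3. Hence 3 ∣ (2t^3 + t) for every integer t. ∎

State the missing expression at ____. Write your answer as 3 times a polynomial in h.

The residues treated are {1, 0}, so the missing case is t ≡ 2 (mod 3); write t = 3h+2.
Then 2(3h+2)^3 + (3h+2) = 54h^3 + 108h^2 + 75h + 18 = 3(18h^3 + 36h^2 + 25h + 6).

3(18h^3 + 36h^2 + 25h + 6)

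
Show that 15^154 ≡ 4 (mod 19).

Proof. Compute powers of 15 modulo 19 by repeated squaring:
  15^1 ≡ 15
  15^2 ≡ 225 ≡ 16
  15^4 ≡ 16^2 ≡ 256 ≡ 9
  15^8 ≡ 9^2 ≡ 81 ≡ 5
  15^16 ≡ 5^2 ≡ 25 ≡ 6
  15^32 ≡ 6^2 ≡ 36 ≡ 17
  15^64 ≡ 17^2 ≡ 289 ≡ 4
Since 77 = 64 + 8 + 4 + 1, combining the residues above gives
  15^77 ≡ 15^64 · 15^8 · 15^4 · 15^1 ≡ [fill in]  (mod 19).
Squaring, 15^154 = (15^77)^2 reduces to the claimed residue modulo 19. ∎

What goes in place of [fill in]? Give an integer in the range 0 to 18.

Multiply the listed residues: 4 · 5 · 9 · 15 = 20 → 180 → 2700.
Reducing modulo 19: 2700 = 142·19 + 2, so 15^77 ≡ 2.

2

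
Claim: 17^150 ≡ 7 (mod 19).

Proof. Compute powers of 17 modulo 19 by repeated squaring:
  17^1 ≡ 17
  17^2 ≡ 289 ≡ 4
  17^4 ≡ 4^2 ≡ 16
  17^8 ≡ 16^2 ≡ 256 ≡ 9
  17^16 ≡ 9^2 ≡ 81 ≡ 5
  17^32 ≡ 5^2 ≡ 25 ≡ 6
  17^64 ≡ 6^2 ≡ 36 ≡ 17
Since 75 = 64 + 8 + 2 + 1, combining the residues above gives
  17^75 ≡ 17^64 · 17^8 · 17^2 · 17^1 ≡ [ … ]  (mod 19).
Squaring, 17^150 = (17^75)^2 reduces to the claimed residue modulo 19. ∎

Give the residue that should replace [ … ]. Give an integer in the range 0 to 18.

Multiply the listed residues: 17 · 9 · 4 · 17 = 153 → 612 → 10404.
Reducing modulo 19: 10404 = 547·19 + 11, so 17^75 ≡ 11.

11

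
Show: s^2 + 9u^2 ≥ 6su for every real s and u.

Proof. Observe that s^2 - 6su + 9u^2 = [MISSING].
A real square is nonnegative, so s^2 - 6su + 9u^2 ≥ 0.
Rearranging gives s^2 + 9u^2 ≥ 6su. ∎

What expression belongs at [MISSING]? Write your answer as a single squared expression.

(s - 3u)^2

The leading and trailing coefficients are 1^2 and 3^2, and 6 = 2·1·3, so the trinomial is (s - 3u)^2.
Hence s^2 - 6su + 9u^2 ≥ 0.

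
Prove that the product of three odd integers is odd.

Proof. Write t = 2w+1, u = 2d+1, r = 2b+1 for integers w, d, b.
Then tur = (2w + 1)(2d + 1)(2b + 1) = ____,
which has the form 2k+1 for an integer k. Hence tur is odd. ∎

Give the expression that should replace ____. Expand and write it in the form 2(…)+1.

2(4bdw + 2bd + 2bw + b + 2dw + d + w) + 1

(2w + 1)(2d + 1)(2b + 1) = 8bdw + 4bd + 4bw + 2b + 4dw + 2d + 2w + 1
= 2(4bdw + 2bd + 2bw + b + 2dw + d + w) + 1.
Since 4bdw + 2bd + 2bw + b + 2dw + d + w is an integer, the product is of the form 2k+1 for an integer k.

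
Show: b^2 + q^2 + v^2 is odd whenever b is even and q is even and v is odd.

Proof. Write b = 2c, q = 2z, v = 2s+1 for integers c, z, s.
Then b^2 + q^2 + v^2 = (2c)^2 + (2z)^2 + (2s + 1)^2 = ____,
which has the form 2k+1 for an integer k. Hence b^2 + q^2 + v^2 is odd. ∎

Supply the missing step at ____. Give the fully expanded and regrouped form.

2(2c^2 + 2s^2 + 2s + 2z^2) + 1

Expanding: (2c)^2 + (2z)^2 + (2s + 1)^2 = 4c^2 + 4s^2 + 4s + 4z^2 + 1.
Every term except the constant is even, so this is 2(2c^2 + 2s^2 + 2s + 2z^2) + 1,
and 2c^2 + 2s^2 + 2s + 2z^2 ∈ ℤ gives the required form.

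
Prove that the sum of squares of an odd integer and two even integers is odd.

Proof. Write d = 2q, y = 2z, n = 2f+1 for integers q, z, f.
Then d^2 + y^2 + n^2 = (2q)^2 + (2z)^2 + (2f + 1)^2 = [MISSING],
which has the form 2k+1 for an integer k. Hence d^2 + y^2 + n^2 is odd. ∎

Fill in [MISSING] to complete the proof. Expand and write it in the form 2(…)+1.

Expanding: (2q)^2 + (2z)^2 + (2f + 1)^2 = 4f^2 + 4f + 4q^2 + 4z^2 + 1.
Every term except the constant is even, so this is 2(2f^2 + 2f + 2q^2 + 2z^2) + 1,
and 2f^2 + 2f + 2q^2 + 2z^2 ∈ ℤ gives the required form.

2(2f^2 + 2f + 2q^2 + 2z^2) + 1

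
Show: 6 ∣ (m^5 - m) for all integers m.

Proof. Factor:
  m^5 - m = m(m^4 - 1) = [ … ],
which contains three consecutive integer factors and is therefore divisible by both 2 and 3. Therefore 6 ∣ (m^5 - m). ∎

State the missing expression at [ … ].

m^4 - 1 = (m^2 - 1)(m^2 + 1), and m^2 - 1 = (m-1)(m+1).
So m(m^4 - 1) = (m - 1)m(m + 1)(m^2 + 1).

(m - 1)m(m + 1)(m^2 + 1)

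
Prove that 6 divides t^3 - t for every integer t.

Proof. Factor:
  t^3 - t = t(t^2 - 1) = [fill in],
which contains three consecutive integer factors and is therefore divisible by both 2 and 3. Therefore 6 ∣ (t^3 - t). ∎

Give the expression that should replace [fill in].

t(t^2 - 1) = t(t - 1)(t + 1) = (t - 1)t(t + 1).
These three factors are consecutive integers, so their product is divisible by 6.

(t - 1)t(t + 1)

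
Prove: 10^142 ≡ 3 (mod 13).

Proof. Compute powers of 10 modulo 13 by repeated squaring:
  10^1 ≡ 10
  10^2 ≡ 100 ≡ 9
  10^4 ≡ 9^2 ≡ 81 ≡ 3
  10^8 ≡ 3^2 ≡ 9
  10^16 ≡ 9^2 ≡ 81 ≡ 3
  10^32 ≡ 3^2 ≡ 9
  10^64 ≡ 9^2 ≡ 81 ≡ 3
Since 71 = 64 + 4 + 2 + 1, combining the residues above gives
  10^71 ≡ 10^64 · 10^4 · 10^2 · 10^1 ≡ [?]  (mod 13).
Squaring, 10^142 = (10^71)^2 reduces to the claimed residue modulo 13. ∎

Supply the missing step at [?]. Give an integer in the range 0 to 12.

Multiply the listed residues: 3 · 3 · 9 · 10 = 9 → 81 → 810.
Reducing modulo 13: 810 = 62·13 + 4, so 10^71 ≡ 4.

4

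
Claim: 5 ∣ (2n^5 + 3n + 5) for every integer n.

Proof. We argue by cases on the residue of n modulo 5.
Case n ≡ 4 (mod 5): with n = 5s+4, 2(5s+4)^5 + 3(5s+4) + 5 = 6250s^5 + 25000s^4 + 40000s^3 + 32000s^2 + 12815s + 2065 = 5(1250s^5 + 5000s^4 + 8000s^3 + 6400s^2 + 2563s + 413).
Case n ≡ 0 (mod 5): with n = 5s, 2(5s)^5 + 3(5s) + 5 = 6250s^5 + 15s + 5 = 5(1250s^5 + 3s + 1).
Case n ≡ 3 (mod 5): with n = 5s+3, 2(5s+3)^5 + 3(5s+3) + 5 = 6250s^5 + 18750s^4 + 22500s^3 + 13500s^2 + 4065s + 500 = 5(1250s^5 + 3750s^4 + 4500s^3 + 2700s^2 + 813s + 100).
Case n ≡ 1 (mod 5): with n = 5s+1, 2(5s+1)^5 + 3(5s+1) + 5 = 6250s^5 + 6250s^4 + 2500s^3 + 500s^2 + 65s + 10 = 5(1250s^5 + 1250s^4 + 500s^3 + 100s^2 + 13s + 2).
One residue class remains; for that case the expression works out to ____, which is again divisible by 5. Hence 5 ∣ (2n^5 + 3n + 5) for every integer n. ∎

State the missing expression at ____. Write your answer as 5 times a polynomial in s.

Only n ≡ 2 (mod 5) is unaccounted for. Put n = 5s+2:
2(5s+2)^5 + 3(5s+2) + 5 expands to 6250s^5 + 12500s^4 + 10000s^3 + 4000s^2 + 815s + 75,
and factoring out 5 leaves 5(1250s^5 + 2500s^4 + 2000s^3 + 800s^2 + 163s + 15).

5(1250s^5 + 2500s^4 + 2000s^3 + 800s^2 + 163s + 15)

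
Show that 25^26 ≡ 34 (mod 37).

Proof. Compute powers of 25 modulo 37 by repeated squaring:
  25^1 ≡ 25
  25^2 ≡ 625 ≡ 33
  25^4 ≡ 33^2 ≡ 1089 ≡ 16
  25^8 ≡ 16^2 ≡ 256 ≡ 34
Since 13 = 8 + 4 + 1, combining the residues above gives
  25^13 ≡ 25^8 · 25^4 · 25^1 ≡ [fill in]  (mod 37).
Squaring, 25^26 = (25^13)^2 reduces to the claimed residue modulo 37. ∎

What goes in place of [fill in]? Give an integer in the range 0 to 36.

21

Multiply the listed residues: 34 · 16 · 25 = 544 → 13600.
Reducing modulo 37: 13600 = 367·37 + 21, so 25^13 ≡ 21.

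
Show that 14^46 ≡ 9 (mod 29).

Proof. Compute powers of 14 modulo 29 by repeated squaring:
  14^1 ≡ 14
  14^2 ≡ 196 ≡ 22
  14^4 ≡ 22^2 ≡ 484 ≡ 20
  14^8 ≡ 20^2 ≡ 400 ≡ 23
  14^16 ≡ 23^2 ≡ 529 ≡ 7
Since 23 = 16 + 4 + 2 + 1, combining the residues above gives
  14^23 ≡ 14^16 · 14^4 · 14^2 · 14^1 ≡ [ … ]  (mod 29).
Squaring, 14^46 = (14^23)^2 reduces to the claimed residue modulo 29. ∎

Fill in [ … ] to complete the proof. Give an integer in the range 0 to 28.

26

14^16 · 14^4 · 14^2 · 14^1 ≡ 7 · 20 · 22 · 14 = 43120.
43120 mod 29 = 26, so 14^23 ≡ 26 (mod 29).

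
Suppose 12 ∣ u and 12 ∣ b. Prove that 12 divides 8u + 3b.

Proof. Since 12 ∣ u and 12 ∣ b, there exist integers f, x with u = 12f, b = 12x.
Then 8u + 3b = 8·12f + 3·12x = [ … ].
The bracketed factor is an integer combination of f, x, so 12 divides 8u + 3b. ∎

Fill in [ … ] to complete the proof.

Pull the common 12 out of every term: 8·12f + 3·12x = 12(8f + 3x).
8f + 3x is an integer, which exhibits the divisibility.

12(8f + 3x)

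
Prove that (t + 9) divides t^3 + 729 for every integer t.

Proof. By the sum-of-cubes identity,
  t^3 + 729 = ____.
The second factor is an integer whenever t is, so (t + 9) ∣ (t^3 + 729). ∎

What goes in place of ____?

(t + 9)(t^2 - 9t + 81)

Polynomial division of t^3 + 729 by t + 9 leaves remainder 0 and quotient t^2 - 9t + 81.
Hence t^3 + 729 = (t + 9)(t^2 - 9t + 81).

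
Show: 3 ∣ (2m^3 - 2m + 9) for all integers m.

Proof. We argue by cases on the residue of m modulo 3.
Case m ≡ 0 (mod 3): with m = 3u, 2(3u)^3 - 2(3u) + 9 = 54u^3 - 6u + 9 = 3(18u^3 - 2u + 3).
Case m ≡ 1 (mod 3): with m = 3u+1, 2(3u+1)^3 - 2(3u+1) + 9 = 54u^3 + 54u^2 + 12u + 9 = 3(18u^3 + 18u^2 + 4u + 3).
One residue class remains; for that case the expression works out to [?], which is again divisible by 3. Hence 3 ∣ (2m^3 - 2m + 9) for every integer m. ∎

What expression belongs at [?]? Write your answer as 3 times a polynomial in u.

Only m ≡ 2 (mod 3) is unaccounted for. Put m = 3u+2:
2(3u+2)^3 - 2(3u+2) + 9 expands to 54u^3 + 108u^2 + 66u + 21,
and factoring out 3 leaves 3(18u^3 + 36u^2 + 22u + 7).

3(18u^3 + 36u^2 + 22u + 7)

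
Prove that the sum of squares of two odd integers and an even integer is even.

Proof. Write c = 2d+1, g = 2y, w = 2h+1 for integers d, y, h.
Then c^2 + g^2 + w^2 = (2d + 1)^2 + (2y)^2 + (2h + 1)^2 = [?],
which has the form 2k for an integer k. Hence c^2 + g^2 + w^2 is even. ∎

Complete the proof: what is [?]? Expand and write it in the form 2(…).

2(2d^2 + 2d + 2h^2 + 2h + 2y^2 + 1)

Expanding: (2d + 1)^2 + (2y)^2 + (2h + 1)^2 = 4d^2 + 4d + 4h^2 + 4h + 4y^2 + 2.
Every term is even; pulling out the factor of 2 gives 2(2d^2 + 2d + 2h^2 + 2h + 2y^2 + 1).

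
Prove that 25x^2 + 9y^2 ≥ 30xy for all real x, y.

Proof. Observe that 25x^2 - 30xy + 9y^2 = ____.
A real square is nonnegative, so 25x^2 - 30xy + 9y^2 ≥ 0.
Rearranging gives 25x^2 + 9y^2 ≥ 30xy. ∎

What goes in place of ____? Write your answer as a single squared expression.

The leading and trailing coefficients are 5^2 and 3^2, and 30 = 2·5·3, so the trinomial is (5x - 3y)^2.
Hence 25x^2 - 30xy + 9y^2 ≥ 0.

(5x - 3y)^2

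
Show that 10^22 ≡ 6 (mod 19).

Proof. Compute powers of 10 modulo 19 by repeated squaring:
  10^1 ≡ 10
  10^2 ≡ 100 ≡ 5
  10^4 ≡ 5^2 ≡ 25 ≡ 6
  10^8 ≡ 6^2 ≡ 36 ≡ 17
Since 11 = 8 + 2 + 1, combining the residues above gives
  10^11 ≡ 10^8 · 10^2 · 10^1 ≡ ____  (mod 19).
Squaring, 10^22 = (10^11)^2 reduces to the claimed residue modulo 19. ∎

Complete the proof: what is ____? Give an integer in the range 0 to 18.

14

Multiply the listed residues: 17 · 5 · 10 = 85 → 850.
Reducing modulo 19: 850 = 44·19 + 14, so 10^11 ≡ 14.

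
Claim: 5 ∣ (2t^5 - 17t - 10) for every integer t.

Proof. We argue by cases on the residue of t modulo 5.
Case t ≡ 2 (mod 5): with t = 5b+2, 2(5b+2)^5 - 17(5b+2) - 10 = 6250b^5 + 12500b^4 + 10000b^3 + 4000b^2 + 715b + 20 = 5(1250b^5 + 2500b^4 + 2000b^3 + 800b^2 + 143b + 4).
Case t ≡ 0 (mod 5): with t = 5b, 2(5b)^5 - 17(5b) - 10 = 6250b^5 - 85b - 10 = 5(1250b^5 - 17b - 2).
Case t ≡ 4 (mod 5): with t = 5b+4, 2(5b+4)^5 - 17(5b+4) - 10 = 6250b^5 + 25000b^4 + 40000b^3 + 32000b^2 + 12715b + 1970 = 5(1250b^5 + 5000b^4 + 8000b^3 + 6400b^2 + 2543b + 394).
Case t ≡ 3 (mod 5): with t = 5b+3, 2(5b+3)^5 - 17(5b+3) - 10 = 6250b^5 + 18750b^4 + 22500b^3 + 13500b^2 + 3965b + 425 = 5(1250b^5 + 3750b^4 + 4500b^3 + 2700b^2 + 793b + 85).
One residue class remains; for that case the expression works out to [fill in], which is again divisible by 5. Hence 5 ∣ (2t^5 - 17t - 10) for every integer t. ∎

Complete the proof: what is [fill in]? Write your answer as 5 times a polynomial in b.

5(1250b^5 + 1250b^4 + 500b^3 + 100b^2 - 7b - 5)

Only t ≡ 1 (mod 5) is unaccounted for. Put t = 5b+1:
2(5b+1)^5 - 17(5b+1) - 10 expands to 6250b^5 + 6250b^4 + 2500b^3 + 500b^2 - 35b - 25,
and factoring out 5 leaves 5(1250b^5 + 1250b^4 + 500b^3 + 100b^2 - 7b - 5).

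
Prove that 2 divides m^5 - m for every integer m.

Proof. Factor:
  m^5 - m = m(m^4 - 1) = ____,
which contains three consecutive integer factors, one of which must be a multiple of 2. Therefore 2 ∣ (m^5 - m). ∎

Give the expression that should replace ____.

(m - 1)m(m + 1)(m^2 + 1)

m^4 - 1 = (m^2 - 1)(m^2 + 1), and m^2 - 1 = (m-1)(m+1).
So m(m^4 - 1) = (m - 1)m(m + 1)(m^2 + 1).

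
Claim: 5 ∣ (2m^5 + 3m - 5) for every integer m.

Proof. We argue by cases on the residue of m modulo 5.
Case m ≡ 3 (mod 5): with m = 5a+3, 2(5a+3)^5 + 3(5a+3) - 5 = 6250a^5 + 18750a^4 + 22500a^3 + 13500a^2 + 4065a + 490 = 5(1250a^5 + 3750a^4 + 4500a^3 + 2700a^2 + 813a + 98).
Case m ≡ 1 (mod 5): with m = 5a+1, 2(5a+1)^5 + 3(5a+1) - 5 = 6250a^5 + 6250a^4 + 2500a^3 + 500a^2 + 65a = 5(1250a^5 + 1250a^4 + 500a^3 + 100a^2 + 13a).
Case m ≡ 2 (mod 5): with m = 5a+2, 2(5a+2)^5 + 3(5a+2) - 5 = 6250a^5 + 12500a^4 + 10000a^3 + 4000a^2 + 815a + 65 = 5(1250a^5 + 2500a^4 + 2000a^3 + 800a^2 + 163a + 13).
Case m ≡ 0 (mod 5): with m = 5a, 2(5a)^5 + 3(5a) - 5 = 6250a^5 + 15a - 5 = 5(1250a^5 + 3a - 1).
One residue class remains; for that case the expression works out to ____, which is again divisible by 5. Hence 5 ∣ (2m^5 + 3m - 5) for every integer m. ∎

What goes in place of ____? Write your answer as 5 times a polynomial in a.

5(1250a^5 + 5000a^4 + 8000a^3 + 6400a^2 + 2563a + 411)

The residues treated are {3, 1, 2, 0}, so the missing case is m ≡ 4 (mod 5); write m = 5a+4.
Then 2(5a+4)^5 + 3(5a+4) - 5 = 6250a^5 + 25000a^4 + 40000a^3 + 32000a^2 + 12815a + 2055 = 5(1250a^5 + 5000a^4 + 8000a^3 + 6400a^2 + 2563a + 411).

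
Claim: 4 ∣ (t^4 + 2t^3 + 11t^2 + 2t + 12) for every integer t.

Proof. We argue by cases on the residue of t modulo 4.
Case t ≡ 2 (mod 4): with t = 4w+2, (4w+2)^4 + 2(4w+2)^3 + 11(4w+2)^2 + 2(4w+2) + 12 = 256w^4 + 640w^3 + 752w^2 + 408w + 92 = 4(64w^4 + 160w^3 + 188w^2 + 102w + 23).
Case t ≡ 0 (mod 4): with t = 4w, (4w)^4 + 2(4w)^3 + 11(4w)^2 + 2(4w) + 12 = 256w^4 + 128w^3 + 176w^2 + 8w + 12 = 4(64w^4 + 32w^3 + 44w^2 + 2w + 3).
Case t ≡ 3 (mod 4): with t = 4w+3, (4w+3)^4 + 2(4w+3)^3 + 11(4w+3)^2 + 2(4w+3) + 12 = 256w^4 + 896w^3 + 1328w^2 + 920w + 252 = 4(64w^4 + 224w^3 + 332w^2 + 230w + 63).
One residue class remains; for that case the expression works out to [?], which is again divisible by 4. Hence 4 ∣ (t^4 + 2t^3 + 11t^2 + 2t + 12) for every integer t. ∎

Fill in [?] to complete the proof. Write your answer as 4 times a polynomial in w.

Only t ≡ 1 (mod 4) is unaccounted for. Put t = 4w+1:
(4w+1)^4 + 2(4w+1)^3 + 11(4w+1)^2 + 2(4w+1) + 12 expands to 256w^4 + 384w^3 + 368w^2 + 136w + 28,
and factoring out 4 leaves 4(64w^4 + 96w^3 + 92w^2 + 34w + 7).

4(64w^4 + 96w^3 + 92w^2 + 34w + 7)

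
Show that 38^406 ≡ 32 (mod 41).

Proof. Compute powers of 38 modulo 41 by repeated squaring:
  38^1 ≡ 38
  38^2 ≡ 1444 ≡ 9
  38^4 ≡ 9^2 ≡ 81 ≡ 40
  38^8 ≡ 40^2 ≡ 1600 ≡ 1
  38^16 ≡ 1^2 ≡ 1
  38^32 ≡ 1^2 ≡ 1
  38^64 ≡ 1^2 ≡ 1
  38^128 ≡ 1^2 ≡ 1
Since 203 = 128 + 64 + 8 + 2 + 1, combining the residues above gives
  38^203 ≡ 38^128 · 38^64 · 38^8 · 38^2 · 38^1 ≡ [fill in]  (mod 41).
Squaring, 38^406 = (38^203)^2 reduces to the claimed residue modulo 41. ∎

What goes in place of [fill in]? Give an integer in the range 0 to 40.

38^128 · 38^64 · 38^8 · 38^2 · 38^1 ≡ 1 · 1 · 1 · 9 · 38 = 342.
342 mod 41 = 14, so 38^203 ≡ 14 (mod 41).

14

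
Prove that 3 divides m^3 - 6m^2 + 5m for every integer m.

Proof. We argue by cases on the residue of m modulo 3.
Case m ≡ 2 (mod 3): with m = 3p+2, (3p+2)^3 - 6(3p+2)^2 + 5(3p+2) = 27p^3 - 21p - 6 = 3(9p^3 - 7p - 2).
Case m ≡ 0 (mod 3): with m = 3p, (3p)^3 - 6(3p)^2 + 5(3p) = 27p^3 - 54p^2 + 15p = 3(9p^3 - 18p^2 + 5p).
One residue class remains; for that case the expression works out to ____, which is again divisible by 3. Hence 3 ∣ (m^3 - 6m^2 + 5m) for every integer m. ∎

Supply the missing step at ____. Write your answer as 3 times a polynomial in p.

Only m ≡ 1 (mod 3) is unaccounted for. Put m = 3p+1:
(3p+1)^3 - 6(3p+1)^2 + 5(3p+1) expands to 27p^3 - 27p^2 - 12p,
and factoring out 3 leaves 3(9p^3 - 9p^2 - 4p).

3(9p^3 - 9p^2 - 4p)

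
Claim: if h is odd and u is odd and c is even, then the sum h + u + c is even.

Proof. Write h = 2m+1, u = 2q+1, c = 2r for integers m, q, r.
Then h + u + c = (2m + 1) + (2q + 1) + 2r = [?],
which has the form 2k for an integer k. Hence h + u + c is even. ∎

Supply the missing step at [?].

Expanding: (2m + 1) + (2q + 1) + 2r = 2m + 2q + 2r + 2.
Every term is even; pulling out the factor of 2 gives 2(m + q + r + 1).

2(m + q + r + 1)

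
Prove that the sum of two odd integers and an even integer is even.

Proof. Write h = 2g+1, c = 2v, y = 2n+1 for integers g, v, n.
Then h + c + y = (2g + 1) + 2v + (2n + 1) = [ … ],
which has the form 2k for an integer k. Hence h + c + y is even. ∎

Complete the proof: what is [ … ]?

2(g + n + v + 1)

Expanding: (2g + 1) + 2v + (2n + 1) = 2g + 2n + 2v + 2.
Every term is even; pulling out the factor of 2 gives 2(g + n + v + 1).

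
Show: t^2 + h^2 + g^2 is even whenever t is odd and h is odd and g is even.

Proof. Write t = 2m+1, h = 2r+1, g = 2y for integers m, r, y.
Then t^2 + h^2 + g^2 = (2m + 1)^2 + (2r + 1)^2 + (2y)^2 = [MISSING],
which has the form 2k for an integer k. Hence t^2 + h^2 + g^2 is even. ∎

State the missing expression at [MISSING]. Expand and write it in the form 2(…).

(2m + 1)^2 + (2r + 1)^2 + (2y)^2 = 4m^2 + 4m + 4r^2 + 4r + 4y^2 + 2
= 2(2m^2 + 2m + 2r^2 + 2r + 2y^2 + 1).
Since 2m^2 + 2m + 2r^2 + 2r + 2y^2 + 1 is an integer, the sum of squares is of the form 2k for an integer k.

2(2m^2 + 2m + 2r^2 + 2r + 2y^2 + 1)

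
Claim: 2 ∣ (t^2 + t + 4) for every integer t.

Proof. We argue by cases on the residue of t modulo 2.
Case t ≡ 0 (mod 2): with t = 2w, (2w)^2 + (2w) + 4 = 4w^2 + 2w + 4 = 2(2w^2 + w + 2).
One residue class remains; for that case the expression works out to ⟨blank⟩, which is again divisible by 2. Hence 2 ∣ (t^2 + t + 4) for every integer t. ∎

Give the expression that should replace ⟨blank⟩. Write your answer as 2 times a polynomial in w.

2(2w^2 + 3w + 3)

The residues treated are {0}, so the missing case is t ≡ 1 (mod 2); write t = 2w+1.
Then (2w+1)^2 + (2w+1) + 4 = 4w^2 + 6w + 6 = 2(2w^2 + 3w + 3).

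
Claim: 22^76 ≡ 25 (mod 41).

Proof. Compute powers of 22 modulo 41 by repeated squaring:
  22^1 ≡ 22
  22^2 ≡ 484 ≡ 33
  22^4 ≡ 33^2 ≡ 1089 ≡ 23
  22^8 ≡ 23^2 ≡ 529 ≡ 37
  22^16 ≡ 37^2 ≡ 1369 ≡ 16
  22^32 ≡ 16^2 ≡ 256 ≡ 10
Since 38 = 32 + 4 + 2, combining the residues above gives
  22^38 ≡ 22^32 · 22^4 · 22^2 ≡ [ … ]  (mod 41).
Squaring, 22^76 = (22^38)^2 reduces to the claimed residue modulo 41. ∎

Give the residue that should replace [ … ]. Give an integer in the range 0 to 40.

5

Multiply the listed residues: 10 · 23 · 33 = 230 → 7590.
Reducing modulo 41: 7590 = 185·41 + 5, so 22^38 ≡ 5.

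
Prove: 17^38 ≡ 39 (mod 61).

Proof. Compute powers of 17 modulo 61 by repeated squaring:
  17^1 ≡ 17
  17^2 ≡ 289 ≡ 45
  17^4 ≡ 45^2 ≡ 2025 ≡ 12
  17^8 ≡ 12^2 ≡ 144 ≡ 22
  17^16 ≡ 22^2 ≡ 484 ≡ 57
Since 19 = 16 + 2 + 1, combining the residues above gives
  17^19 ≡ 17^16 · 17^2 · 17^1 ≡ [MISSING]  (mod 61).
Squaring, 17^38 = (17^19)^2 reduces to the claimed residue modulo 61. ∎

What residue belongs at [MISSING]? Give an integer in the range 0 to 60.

51

17^16 · 17^2 · 17^1 ≡ 57 · 45 · 17 = 43605.
43605 mod 61 = 51, so 17^19 ≡ 51 (mod 61).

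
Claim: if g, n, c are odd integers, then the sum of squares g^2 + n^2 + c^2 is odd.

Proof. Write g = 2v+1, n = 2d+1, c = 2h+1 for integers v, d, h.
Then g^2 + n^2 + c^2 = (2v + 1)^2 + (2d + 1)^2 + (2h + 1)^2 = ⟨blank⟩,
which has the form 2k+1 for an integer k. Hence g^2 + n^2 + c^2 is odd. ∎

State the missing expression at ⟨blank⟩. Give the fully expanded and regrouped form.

Expanding: (2v + 1)^2 + (2d + 1)^2 + (2h + 1)^2 = 4d^2 + 4d + 4h^2 + 4h + 4v^2 + 4v + 3.
Every term except the constant is even, so this is 2(2d^2 + 2d + 2h^2 + 2h + 2v^2 + 2v + 1) + 1,
and 2d^2 + 2d + 2h^2 + 2h + 2v^2 + 2v + 1 ∈ ℤ gives the required form.

2(2d^2 + 2d + 2h^2 + 2h + 2v^2 + 2v + 1) + 1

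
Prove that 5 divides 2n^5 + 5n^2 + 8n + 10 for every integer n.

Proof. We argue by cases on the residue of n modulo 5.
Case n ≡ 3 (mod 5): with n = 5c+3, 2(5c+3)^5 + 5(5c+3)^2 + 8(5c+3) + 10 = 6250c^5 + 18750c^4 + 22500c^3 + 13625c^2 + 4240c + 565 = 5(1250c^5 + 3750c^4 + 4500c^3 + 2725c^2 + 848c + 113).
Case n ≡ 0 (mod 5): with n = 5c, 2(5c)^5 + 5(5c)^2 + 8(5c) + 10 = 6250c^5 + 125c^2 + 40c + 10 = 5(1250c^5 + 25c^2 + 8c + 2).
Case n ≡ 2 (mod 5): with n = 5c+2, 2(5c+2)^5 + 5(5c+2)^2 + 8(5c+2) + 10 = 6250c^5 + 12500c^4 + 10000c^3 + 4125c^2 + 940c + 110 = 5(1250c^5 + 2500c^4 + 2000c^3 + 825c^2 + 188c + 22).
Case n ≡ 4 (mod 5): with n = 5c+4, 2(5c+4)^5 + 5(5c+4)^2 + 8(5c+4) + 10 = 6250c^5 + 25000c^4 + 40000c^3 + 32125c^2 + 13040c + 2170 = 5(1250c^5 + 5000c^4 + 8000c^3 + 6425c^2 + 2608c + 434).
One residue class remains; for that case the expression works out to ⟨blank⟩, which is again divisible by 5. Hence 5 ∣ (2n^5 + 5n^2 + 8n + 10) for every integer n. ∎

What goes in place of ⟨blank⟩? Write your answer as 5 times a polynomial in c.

Only n ≡ 1 (mod 5) is unaccounted for. Put n = 5c+1:
2(5c+1)^5 + 5(5c+1)^2 + 8(5c+1) + 10 expands to 6250c^5 + 6250c^4 + 2500c^3 + 625c^2 + 140c + 25,
and factoring out 5 leaves 5(1250c^5 + 1250c^4 + 500c^3 + 125c^2 + 28c + 5).

5(1250c^5 + 1250c^4 + 500c^3 + 125c^2 + 28c + 5)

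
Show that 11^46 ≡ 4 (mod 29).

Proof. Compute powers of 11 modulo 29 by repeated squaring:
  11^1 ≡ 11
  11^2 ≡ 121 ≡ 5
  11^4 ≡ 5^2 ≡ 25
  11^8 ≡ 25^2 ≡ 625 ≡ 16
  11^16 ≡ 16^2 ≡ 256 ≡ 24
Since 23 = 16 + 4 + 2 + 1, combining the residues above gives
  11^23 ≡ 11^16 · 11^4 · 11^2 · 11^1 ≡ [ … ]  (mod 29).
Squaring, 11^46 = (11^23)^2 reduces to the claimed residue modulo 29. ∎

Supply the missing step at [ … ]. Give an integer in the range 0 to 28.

27

Multiply the listed residues: 24 · 25 · 5 · 11 = 600 → 3000 → 33000.
Reducing modulo 29: 33000 = 1137·29 + 27, so 11^23 ≡ 27.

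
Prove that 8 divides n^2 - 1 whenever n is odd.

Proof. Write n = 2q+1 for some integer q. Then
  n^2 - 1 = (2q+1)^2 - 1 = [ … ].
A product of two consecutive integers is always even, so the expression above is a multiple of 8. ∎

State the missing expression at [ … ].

4q(q + 1)

(2q+1)^2 - 1 = 4q^2 + 4q + 1 - 1 = 4q^2 + 4q = 4q(q+1).
Since q and q+1 are consecutive, q(q+1) is even, and 4·(even) is a multiple of 8.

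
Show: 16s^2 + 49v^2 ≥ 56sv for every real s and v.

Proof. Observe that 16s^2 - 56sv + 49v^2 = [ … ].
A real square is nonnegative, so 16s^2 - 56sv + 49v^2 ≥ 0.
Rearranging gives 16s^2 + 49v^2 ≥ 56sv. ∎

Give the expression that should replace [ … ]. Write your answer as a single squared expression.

16s^2 - 56sv + 49v^2 is a perfect-square trinomial: the outer terms are (4s)^2 and (7v)^2, and the cross term is -2·4s·7v.
So 16s^2 - 56sv + 49v^2 = (4s - 7v)^2 ≥ 0.

(4s - 7v)^2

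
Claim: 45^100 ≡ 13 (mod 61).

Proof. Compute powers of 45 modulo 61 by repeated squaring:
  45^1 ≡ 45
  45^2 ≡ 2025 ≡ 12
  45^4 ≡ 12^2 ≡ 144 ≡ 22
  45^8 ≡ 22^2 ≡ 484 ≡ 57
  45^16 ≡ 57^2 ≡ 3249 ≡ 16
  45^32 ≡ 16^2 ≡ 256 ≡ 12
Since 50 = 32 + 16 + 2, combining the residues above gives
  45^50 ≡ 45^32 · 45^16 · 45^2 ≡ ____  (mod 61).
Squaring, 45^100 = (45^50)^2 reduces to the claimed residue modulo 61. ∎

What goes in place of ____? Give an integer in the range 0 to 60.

47

Multiply the listed residues: 12 · 16 · 12 = 192 → 2304.
Reducing modulo 61: 2304 = 37·61 + 47, so 45^50 ≡ 47.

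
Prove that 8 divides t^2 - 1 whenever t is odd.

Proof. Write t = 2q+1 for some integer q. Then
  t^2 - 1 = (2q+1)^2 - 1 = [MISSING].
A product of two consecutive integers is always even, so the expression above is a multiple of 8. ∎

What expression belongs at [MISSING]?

(2q+1)^2 - 1 = 4q^2 + 4q + 1 - 1 = 4q^2 + 4q = 4q(q+1).
Since q and q+1 are consecutive, q(q+1) is even, and 4·(even) is a multiple of 8.

4q(q + 1)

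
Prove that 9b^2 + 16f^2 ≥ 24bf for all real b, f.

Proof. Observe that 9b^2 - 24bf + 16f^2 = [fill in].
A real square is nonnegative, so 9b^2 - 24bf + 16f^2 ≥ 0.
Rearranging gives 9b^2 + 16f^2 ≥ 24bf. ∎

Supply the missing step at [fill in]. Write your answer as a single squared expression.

(3b - 4f)^2

9b^2 - 24bf + 16f^2 is a perfect-square trinomial: the outer terms are (3b)^2 and (4f)^2, and the cross term is -2·3b·4f.
So 9b^2 - 24bf + 16f^2 = (3b - 4f)^2 ≥ 0.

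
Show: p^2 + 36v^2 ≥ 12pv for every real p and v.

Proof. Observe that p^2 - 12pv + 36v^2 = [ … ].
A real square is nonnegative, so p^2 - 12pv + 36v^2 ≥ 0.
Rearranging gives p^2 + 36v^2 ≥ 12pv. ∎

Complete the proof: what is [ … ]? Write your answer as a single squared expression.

(p - 6v)^2

p^2 - 12pv + 36v^2 is a perfect-square trinomial: the outer terms are (p)^2 and (6v)^2, and the cross term is -2·p·6v.
So p^2 - 12pv + 36v^2 = (p - 6v)^2 ≥ 0.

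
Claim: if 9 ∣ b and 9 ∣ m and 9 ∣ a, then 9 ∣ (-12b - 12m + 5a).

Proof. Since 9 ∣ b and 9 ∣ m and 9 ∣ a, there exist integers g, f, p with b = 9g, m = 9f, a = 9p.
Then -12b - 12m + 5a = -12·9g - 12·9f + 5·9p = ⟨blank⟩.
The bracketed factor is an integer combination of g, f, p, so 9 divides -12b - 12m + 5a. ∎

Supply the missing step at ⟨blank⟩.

9(-12f - 12g + 5p)

Pull the common 9 out of every term: -12·9g - 12·9f + 5·9p = 9(-12f - 12g + 5p).
-12f - 12g + 5p is an integer, which exhibits the divisibility.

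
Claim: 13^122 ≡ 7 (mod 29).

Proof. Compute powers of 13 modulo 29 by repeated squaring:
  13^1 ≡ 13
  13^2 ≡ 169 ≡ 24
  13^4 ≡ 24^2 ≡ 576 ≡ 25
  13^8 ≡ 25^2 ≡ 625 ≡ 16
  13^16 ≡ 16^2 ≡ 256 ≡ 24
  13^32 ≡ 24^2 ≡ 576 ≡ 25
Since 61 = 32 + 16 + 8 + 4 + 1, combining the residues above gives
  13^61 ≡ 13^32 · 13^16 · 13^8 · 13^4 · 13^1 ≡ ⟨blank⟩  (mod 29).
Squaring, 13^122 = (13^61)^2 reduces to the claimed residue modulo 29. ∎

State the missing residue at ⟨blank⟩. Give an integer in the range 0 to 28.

6

13^32 · 13^16 · 13^8 · 13^4 · 13^1 ≡ 25 · 24 · 16 · 25 · 13 = 3120000.
3120000 mod 29 = 6, so 13^61 ≡ 6 (mod 29).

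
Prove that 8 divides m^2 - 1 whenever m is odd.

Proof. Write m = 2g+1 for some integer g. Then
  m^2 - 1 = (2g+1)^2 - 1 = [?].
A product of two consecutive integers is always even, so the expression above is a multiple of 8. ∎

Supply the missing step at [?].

(2g+1)^2 - 1 = 4g^2 + 4g + 1 - 1 = 4g^2 + 4g = 4g(g+1).
Since g and g+1 are consecutive, g(g+1) is even, and 4·(even) is a multiple of 8.

4g(g + 1)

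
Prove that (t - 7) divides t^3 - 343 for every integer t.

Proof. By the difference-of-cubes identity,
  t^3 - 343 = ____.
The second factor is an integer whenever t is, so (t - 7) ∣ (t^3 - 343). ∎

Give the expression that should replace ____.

(t - 7)(t^2 + 7t + 49)

a^3 - b^3 = (a - b)(a^2 + ab + b^2). With a = t, b = 7:
t^3 - 343 = (t - 7)(t^2 + 7t + 49).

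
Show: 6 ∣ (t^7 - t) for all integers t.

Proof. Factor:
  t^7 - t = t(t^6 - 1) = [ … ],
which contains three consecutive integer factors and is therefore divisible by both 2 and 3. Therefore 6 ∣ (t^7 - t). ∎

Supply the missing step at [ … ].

(t - 1)t(t + 1)(t^4 + t^2 + 1)

t^6 - 1 = (t^2 - 1)(t^4 + t^2 + 1), and t^2 - 1 = (t-1)(t+1).
So t(t^6 - 1) = (t - 1)t(t + 1)(t^4 + t^2 + 1).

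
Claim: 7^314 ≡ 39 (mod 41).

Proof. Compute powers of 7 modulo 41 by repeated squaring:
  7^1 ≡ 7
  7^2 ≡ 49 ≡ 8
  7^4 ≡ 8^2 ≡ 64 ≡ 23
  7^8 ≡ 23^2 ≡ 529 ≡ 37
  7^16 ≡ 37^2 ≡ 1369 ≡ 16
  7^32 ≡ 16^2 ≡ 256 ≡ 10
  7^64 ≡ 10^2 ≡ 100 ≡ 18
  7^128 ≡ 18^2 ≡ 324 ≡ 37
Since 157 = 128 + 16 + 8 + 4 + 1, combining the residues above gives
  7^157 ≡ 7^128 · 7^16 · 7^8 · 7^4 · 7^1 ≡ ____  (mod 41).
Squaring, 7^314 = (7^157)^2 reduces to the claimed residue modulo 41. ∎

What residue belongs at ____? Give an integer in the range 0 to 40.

11

7^128 · 7^16 · 7^8 · 7^4 · 7^1 ≡ 37 · 16 · 37 · 23 · 7 = 3526544.
3526544 mod 41 = 11, so 7^157 ≡ 11 (mod 41).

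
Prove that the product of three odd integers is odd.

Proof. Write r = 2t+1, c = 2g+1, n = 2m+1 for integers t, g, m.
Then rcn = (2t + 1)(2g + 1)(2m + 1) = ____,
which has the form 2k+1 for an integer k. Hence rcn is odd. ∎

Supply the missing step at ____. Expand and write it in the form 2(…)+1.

2(4gmt + 2gm + 2gt + g + 2mt + m + t) + 1

(2t + 1)(2g + 1)(2m + 1) = 8gmt + 4gm + 4gt + 2g + 4mt + 2m + 2t + 1
= 2(4gmt + 2gm + 2gt + g + 2mt + m + t) + 1.
Since 4gmt + 2gm + 2gt + g + 2mt + m + t is an integer, the product is of the form 2k+1 for an integer k.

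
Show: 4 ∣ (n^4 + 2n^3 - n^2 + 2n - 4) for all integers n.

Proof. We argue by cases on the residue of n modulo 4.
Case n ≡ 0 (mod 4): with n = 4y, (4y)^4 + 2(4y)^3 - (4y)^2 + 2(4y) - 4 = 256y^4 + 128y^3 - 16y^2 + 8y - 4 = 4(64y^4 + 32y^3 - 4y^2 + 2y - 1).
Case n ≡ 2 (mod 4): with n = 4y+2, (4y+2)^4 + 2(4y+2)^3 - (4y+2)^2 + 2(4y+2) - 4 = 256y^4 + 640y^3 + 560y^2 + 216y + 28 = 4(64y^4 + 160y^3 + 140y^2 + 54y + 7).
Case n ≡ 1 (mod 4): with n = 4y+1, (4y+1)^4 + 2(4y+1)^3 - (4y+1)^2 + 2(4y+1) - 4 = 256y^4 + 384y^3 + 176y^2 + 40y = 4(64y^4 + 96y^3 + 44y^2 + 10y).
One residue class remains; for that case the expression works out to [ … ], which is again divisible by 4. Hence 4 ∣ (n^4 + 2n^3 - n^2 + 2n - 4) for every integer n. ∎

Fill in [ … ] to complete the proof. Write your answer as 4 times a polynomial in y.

The residues treated are {0, 2, 1}, so the missing case is n ≡ 3 (mod 4); write n = 4y+3.
Then (4y+3)^4 + 2(4y+3)^3 - (4y+3)^2 + 2(4y+3) - 4 = 256y^4 + 896y^3 + 1136y^2 + 632y + 128 = 4(64y^4 + 224y^3 + 284y^2 + 158y + 32).

4(64y^4 + 224y^3 + 284y^2 + 158y + 32)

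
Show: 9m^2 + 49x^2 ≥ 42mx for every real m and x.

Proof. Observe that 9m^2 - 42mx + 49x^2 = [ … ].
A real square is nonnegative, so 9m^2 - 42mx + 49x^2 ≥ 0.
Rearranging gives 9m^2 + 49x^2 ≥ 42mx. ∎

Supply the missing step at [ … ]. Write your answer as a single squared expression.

9m^2 - 42mx + 49x^2 is a perfect-square trinomial: the outer terms are (3m)^2 and (7x)^2, and the cross term is -2·3m·7x.
So 9m^2 - 42mx + 49x^2 = (3m - 7x)^2 ≥ 0.

(3m - 7x)^2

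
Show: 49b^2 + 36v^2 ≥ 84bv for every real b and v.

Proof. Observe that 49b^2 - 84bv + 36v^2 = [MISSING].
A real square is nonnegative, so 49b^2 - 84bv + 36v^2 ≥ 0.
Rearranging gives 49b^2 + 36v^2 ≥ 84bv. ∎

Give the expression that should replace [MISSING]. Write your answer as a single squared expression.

(7b - 6v)^2

49b^2 - 84bv + 36v^2 is a perfect-square trinomial: the outer terms are (7b)^2 and (6v)^2, and the cross term is -2·7b·6v.
So 49b^2 - 84bv + 36v^2 = (7b - 6v)^2 ≥ 0.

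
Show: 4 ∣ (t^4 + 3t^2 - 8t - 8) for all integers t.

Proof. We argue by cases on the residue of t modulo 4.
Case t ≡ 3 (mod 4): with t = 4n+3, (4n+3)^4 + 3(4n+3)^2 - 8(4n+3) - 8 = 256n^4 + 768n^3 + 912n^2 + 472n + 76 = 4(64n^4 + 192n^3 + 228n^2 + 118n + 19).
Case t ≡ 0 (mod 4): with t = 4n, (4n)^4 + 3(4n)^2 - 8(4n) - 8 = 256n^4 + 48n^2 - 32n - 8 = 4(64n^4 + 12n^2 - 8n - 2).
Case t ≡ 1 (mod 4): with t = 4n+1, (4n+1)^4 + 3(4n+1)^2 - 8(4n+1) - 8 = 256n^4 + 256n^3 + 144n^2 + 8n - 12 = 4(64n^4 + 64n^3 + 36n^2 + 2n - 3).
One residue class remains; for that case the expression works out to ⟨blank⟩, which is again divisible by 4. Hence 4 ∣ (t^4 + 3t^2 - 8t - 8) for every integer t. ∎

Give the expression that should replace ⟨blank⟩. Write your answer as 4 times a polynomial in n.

The residues treated are {3, 0, 1}, so the missing case is t ≡ 2 (mod 4); write t = 4n+2.
Then (4n+2)^4 + 3(4n+2)^2 - 8(4n+2) - 8 = 256n^4 + 512n^3 + 432n^2 + 144n + 4 = 4(64n^4 + 128n^3 + 108n^2 + 36n + 1).

4(64n^4 + 128n^3 + 108n^2 + 36n + 1)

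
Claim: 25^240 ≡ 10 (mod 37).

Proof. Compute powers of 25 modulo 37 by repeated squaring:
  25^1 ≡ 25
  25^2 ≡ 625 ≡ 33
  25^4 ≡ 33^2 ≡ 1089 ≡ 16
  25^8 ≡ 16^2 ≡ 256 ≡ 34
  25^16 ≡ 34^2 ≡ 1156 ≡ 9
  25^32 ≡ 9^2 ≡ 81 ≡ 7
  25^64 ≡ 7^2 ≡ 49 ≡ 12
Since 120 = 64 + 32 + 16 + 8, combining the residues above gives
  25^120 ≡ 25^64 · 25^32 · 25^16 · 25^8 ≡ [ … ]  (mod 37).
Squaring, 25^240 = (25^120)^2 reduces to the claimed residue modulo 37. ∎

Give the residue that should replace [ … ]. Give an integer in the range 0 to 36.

26

25^64 · 25^32 · 25^16 · 25^8 ≡ 12 · 7 · 9 · 34 = 25704.
25704 mod 37 = 26, so 25^120 ≡ 26 (mod 37).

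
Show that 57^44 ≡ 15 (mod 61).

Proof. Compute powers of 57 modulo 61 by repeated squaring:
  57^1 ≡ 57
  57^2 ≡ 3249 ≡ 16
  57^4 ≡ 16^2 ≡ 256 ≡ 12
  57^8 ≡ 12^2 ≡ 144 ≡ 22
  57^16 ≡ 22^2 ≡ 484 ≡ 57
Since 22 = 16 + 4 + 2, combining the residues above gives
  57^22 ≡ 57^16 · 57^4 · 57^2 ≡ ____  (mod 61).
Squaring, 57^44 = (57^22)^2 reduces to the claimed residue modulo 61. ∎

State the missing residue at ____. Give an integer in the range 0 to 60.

25

Multiply the listed residues: 57 · 12 · 16 = 684 → 10944.
Reducing modulo 61: 10944 = 179·61 + 25, so 57^22 ≡ 25.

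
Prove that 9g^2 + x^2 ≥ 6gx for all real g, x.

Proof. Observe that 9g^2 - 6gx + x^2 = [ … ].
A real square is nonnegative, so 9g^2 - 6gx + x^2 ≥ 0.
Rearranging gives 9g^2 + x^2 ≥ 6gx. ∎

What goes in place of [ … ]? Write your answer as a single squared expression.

The leading and trailing coefficients are 3^2 and 1^2, and 6 = 2·3·1, so the trinomial is (3g - x)^2.
Hence 9g^2 - 6gx + x^2 ≥ 0.

(3g - x)^2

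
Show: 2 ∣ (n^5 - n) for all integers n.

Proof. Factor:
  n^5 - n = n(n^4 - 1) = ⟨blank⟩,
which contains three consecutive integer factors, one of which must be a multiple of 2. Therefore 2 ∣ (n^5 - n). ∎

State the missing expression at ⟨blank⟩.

(n - 1)n(n + 1)(n^2 + 1)

n^4 - 1 = (n^2 - 1)(n^2 + 1), and n^2 - 1 = (n-1)(n+1).
So n(n^4 - 1) = (n - 1)n(n + 1)(n^2 + 1).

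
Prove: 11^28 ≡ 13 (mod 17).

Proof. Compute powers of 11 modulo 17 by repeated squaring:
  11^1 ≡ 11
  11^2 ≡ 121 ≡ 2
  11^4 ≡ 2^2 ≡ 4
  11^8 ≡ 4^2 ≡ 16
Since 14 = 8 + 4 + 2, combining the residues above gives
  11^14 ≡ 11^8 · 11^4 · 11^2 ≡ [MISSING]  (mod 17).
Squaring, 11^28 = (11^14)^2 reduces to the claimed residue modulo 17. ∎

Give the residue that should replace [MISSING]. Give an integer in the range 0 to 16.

9

Multiply the listed residues: 16 · 4 · 2 = 64 → 128.
Reducing modulo 17: 128 = 7·17 + 9, so 11^14 ≡ 9.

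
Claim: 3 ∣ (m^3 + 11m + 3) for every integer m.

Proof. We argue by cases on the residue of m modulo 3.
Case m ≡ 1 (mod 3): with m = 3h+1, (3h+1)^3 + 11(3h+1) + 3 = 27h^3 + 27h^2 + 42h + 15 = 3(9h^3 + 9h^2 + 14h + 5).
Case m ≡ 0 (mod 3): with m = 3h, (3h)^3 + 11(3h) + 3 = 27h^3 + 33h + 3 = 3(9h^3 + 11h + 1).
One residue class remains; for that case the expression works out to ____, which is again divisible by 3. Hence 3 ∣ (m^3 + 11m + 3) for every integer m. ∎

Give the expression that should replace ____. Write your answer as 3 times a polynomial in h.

The residues treated are {1, 0}, so the missing case is m ≡ 2 (mod 3); write m = 3h+2.
Then (3h+2)^3 + 11(3h+2) + 3 = 27h^3 + 54h^2 + 69h + 33 = 3(9h^3 + 18h^2 + 23h + 11).

3(9h^3 + 18h^2 + 23h + 11)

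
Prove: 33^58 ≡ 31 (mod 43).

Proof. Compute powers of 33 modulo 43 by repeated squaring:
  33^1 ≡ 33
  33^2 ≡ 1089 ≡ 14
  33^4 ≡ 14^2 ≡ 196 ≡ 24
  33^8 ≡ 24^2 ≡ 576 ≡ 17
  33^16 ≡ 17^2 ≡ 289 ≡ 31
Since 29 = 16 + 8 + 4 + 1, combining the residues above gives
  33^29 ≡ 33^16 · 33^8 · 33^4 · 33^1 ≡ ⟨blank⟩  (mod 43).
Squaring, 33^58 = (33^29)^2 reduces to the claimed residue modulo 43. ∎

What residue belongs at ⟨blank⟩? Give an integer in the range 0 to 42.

33^16 · 33^8 · 33^4 · 33^1 ≡ 31 · 17 · 24 · 33 = 417384.
417384 mod 43 = 26, so 33^29 ≡ 26 (mod 43).

26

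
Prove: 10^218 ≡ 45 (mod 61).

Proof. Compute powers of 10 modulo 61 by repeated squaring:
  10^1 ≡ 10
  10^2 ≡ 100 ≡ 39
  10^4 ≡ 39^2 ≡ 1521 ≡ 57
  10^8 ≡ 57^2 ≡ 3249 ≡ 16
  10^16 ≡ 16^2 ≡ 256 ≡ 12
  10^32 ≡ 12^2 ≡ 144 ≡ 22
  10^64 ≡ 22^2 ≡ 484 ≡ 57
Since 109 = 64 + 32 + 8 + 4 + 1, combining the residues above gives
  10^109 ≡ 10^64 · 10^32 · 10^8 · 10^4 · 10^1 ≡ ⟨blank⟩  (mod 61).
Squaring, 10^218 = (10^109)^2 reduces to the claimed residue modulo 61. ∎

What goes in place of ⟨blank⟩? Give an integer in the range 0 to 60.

17

10^64 · 10^32 · 10^8 · 10^4 · 10^1 ≡ 57 · 22 · 16 · 57 · 10 = 11436480.
11436480 mod 61 = 17, so 10^109 ≡ 17 (mod 61).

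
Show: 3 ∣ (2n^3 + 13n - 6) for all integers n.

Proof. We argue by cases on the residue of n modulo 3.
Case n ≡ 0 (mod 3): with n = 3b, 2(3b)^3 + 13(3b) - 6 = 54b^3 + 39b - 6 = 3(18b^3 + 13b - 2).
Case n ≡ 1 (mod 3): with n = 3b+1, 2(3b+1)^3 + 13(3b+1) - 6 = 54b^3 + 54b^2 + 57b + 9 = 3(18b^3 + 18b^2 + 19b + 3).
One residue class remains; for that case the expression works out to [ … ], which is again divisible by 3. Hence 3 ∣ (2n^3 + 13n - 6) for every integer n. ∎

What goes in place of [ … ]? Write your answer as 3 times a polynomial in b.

3(18b^3 + 36b^2 + 37b + 12)

The residues treated are {0, 1}, so the missing case is n ≡ 2 (mod 3); write n = 3b+2.
Then 2(3b+2)^3 + 13(3b+2) - 6 = 54b^3 + 108b^2 + 111b + 36 = 3(18b^3 + 36b^2 + 37b + 12).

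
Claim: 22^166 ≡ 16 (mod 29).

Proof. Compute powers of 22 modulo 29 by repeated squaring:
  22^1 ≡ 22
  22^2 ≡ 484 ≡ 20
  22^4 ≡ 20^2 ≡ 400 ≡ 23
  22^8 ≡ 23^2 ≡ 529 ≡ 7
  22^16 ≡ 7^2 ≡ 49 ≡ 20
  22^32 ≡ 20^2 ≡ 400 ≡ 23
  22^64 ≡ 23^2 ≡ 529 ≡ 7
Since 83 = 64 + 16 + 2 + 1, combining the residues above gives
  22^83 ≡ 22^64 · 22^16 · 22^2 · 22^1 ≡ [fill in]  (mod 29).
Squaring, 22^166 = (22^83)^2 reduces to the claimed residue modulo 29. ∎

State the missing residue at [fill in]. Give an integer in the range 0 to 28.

22^64 · 22^16 · 22^2 · 22^1 ≡ 7 · 20 · 20 · 22 = 61600.
61600 mod 29 = 4, so 22^83 ≡ 4 (mod 29).

4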